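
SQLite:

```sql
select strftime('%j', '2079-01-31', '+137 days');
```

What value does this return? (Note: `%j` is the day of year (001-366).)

First apply '+137 days': 2079-01-31 → 2079-06-17.
Day-of-year for 2079-06-17: days since 2079-01-01 inclusive = 168, zero-padded to 168.

168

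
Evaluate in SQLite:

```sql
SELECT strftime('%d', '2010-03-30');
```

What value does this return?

`%d` extracts the 2-digit day of month: 30.

30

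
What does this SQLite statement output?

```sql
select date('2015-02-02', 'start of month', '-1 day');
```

`start of month` rewinds 2015-02-02 to 2015-02-01.
Going back 1 day from 2015-02-01 reaches 2015-01-31 (last day of January, 31 days).

2015-01-31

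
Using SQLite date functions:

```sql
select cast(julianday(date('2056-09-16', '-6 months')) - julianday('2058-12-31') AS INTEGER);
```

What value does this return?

Adding -6 months to 2056-09-16 gives 2056-03-16.
15 days remain in March 2056 after the 16th (31 − 16).
Full months from April 2056 through November 2058 contribute their day counts.
Then 31 days into December 2058.
Total: 15 + 30 + 31 + 30 + 31 + 31 + 30 + 31 + 30 + 31 + 31 + 28 + 31 + 30 + 31 + 30 + 31 + 31 + 30 + 31 + 30 + 31 + 31 + 28 + 31 + 30 + 31 + 30 + 31 + 31 + 30 + 31 + 30 + 31 = 1020.
The subtraction is earlier − later, so the result is −1020 → -1020.

-1020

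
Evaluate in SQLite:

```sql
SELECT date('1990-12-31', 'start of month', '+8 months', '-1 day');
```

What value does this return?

1991-07-31

`start of month` rewinds 1990-12-31 to 1990-12-01.
Adding +8 months to 1990-12-01 gives 1991-08-01.
Going back 1 day from 1991-08-01 reaches 1991-07-31 (last day of July, 31 days).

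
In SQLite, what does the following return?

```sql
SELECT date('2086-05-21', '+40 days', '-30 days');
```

2086-05-31

May 2086 has 31 days; 10 remain after the 21st, so 11 days reach 2086-06-01.
Advancing 29 more days within June lands on 2086-06-30.
Going back 30 days from 2086-06-30 reaches 2086-05-31 (last day of May, 31 days).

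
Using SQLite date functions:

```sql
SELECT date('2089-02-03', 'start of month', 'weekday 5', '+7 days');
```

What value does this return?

`start of month` rewinds 2089-02-03 to 2089-02-01.
`weekday 5` advances to the next Friday; 2089-02-01 is a Tuesday, so it moves forward to 2089-02-04.
Advancing 7 more days within February lands on 2089-02-11.

2089-02-11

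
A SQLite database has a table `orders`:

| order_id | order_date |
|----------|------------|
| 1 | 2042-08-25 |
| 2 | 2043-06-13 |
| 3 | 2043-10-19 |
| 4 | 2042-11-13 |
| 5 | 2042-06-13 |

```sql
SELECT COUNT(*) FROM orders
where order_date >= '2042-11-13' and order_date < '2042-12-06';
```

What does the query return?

1

Rows in [2042-11-13, 2042-12-06): 2042-11-13 → 1 row.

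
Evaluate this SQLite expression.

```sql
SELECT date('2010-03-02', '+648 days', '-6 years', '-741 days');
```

Applying '+648 days' to 2010-03-02: counting 648 days forward gives 2011-12-10.
Adding -6 years to 2011-12-10 gives 2005-12-10.
Applying '-741 days' to 2005-12-10: counting 741 days back gives 2003-11-30.

2003-11-30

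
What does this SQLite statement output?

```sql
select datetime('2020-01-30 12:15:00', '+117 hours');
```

+117 hours from 2020-01-30 12:15:00 is 2020-02-04 09:15:00 (crosses midnight).

2020-02-04 09:15:00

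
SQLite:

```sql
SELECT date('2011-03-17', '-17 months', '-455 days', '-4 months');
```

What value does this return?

Adding -17 months to 2011-03-17 gives 2009-10-17.
Applying '-455 days' to 2009-10-17: counting 455 days back gives 2008-07-19.
Adding -4 months to 2008-07-19 gives 2008-03-19.

2008-03-19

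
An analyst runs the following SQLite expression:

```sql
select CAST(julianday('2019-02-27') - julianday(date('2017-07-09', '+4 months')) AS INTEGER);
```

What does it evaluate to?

Adding +4 months to 2017-07-09 gives 2017-11-09.
21 days remain in November 2017 after the 9th (30 − 9).
Full months from December 2017 through January 2019 contribute their day counts.
Then 27 days into February 2019.
Total: 21 + 31 + 31 + 28 + 31 + 30 + 31 + 30 + 31 + 31 + 30 + 31 + 30 + 31 + 31 + 27 = 475.

475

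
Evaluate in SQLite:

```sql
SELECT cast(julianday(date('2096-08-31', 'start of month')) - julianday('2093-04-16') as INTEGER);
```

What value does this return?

`start of month` rewinds 2096-08-31 to 2096-08-01.
14 days remain in April 2093 after the 16th (30 − 16).
Full months from May 2093 through July 2096 contribute their day counts.
Then 1 day into August 2096.
Total: 14 + 31 + 30 + 31 + 31 + 30 + 31 + 30 + 31 + 31 + 28 + 31 + 30 + 31 + 30 + 31 + 31 + 30 + 31 + 30 + 31 + 31 + 28 + 31 + 30 + 31 + 30 + 31 + 31 + 30 + 31 + 30 + 31 + 31 + 29 + 31 + 30 + 31 + 30 + 31 + 1 = 1203.

1203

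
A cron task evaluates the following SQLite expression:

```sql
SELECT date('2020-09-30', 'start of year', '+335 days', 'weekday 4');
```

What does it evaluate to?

2020-12-03

`start of year` rewinds 2020-09-30 to 2020-01-01.
Applying '+335 days' to 2020-01-01: counting 335 days forward gives 2020-12-01.
`weekday 4` advances to the next Thursday; 2020-12-01 is a Tuesday, so it moves forward to 2020-12-03.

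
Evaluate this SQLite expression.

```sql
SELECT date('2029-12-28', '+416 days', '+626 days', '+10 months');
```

Applying '+416 days' to 2029-12-28: counting 416 days forward gives 2031-02-17.
Applying '+626 days' to 2031-02-17: counting 626 days forward gives 2032-11-04.
Adding +10 months to 2032-11-04 gives 2033-09-04.

2033-09-04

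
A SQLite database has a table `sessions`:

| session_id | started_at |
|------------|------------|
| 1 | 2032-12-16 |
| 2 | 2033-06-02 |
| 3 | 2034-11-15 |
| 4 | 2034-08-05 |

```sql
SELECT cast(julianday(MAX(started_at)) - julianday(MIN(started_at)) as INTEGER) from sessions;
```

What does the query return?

MIN = 2032-12-16, MAX = 2034-11-15.
15 days remain in December 2032 after the 16th (31 − 16).
Full months from January 2033 through October 2034 contribute their day counts.
Then 15 days into November 2034.
Total: 15 + 31 + 28 + 31 + 30 + 31 + 30 + 31 + 31 + 30 + 31 + 30 + 31 + 31 + 28 + 31 + 30 + 31 + 30 + 31 + 31 + 30 + 31 + 15 = 699.

699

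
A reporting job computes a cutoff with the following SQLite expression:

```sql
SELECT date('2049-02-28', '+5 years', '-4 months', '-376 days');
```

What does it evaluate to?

2052-10-17

Adding +5 years to 2049-02-28 gives 2054-02-28.
Adding -4 months to 2054-02-28 gives 2053-10-28.
Applying '-376 days' to 2053-10-28: counting 376 days back gives 2052-10-17.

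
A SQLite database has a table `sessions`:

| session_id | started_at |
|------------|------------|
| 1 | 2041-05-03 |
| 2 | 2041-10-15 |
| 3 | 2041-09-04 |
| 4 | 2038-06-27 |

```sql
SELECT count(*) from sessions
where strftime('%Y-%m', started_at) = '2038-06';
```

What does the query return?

Rows with year-month 2038-06: 2038-06-27 → 1.

1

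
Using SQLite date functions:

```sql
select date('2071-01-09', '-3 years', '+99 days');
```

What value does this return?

Adding -3 years to 2071-01-09 gives 2068-01-09.
Applying '+99 days' to 2068-01-09: counting 99 days forward gives 2068-04-17.

2068-04-17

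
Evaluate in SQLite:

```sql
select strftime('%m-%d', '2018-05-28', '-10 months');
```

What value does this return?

First apply '-10 months': 2018-05-28 → 2017-07-28.
`%m-%d` extracts the month-day: 07-28.

07-28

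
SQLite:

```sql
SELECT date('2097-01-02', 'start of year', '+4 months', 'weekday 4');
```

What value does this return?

2097-05-02

`start of year` rewinds 2097-01-02 to 2097-01-01.
Adding +4 months to 2097-01-01 gives 2097-05-01.
`weekday 4` advances to the next Thursday; 2097-05-01 is a Wednesday, so it moves forward to 2097-05-02.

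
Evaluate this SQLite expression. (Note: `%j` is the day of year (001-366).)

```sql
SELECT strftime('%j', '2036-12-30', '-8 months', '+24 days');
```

First apply '-8 months', '+24 days': 2036-12-30 → 2036-05-24.
Day-of-year for 2036-05-24: days since 2036-01-01 inclusive = 145, zero-padded to 145.

145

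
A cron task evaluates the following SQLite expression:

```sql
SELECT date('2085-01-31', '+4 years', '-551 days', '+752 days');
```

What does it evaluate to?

2089-08-20

Adding +4 years to 2085-01-31 gives 2089-01-31.
Applying '-551 days' to 2089-01-31: counting 551 days back gives 2087-07-30.
Applying '+752 days' to 2087-07-30: counting 752 days forward gives 2089-08-20.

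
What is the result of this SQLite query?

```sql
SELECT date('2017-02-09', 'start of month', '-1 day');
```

2017-01-31

`start of month` rewinds 2017-02-09 to 2017-02-01.
Going back 1 day from 2017-02-01 reaches 2017-01-31 (last day of January, 31 days).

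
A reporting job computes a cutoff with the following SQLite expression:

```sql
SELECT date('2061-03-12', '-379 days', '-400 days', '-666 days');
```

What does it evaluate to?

2057-03-28

Applying '-379 days' to 2061-03-12: counting 379 days back gives 2060-02-27.
Applying '-400 days' to 2060-02-27: counting 400 days back gives 2059-01-23.
Applying '-666 days' to 2059-01-23: counting 666 days back gives 2057-03-28.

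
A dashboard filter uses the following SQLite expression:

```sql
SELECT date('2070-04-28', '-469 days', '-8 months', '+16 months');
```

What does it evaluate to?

2069-09-14

Applying '-469 days' to 2070-04-28: counting 469 days back gives 2069-01-14.
Adding -8 months to 2069-01-14 gives 2068-05-14.
Adding +16 months to 2068-05-14 gives 2069-09-14.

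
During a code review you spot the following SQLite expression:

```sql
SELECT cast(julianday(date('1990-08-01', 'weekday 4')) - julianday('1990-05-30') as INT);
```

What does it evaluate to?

64

`weekday 4` advances to the next Thursday; 1990-08-01 is a Wednesday, so it moves forward to 1990-08-02.
1 day remains in May 1990 after the 30th (31 − 30).
June 1990: 30 days.
July 1990: 31 days.
Then 2 days into August 1990.
Total: 1 + 30 + 31 + 2 = 64.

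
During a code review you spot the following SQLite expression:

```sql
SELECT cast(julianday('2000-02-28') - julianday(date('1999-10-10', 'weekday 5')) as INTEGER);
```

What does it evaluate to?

136

`weekday 5` advances to the next Friday; 1999-10-10 is a Sunday, so it moves forward to 1999-10-15.
16 days remain in October 1999 after the 15th (31 − 15).
November 1999: 30 days.
December 1999: 31 days.
January 2000: 31 days.
Then 28 days into February 2000.
Total: 16 + 30 + 31 + 31 + 28 = 136.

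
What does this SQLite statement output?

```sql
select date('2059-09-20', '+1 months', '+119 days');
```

Adding +1 month to 2059-09-20 gives 2059-10-20.
Applying '+119 days' to 2059-10-20: counting 119 days forward gives 2060-02-16.

2060-02-16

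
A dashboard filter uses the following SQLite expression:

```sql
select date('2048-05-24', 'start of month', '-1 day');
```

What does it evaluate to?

2048-04-30

`start of month` rewinds 2048-05-24 to 2048-05-01.
Going back 1 day from 2048-05-01 reaches 2048-04-30 (last day of April, 30 days).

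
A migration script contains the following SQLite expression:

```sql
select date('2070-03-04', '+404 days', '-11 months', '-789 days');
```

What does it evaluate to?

2068-03-14

Applying '+404 days' to 2070-03-04: counting 404 days forward gives 2071-04-12.
Adding -11 months to 2071-04-12 gives 2070-05-12.
Applying '-789 days' to 2070-05-12: counting 789 days back gives 2068-03-14.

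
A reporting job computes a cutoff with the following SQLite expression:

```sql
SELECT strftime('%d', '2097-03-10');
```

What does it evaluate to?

10

`%d` extracts the 2-digit day of month: 10.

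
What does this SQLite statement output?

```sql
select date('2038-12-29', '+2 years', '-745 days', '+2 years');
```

Adding +2 years to 2038-12-29 gives 2040-12-29.
Applying '-745 days' to 2040-12-29: counting 745 days back gives 2038-12-15.
Adding +2 years to 2038-12-15 gives 2040-12-15.

2040-12-15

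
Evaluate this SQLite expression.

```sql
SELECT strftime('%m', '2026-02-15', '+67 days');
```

04

First apply '+67 days': 2026-02-15 → 2026-04-23.
`%m` extracts the 2-digit month (01-12): 04.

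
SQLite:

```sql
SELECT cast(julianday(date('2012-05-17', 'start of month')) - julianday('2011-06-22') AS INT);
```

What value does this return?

314

`start of month` rewinds 2012-05-17 to 2012-05-01.
8 days remain in June 2011 after the 22nd (30 − 22).
Full months from July 2011 through April 2012 contribute their day counts.
Then 1 day into May 2012.
Total: 8 + 31 + 31 + 30 + 31 + 30 + 31 + 31 + 29 + 31 + 30 + 1 = 314.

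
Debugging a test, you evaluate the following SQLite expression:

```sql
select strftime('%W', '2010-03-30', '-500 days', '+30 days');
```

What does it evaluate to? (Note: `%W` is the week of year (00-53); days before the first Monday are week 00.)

First apply '-500 days', '+30 days': 2010-03-30 → 2008-12-15.
2008-12-15 is a Monday. SQLite's %W counts Mondays since the year started; the result is 50.

50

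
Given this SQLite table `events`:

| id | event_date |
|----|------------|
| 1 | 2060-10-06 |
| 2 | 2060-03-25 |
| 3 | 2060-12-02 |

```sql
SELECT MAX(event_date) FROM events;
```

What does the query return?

MAX over {2060-03-25, 2060-10-06, 2060-12-02}.

2060-12-02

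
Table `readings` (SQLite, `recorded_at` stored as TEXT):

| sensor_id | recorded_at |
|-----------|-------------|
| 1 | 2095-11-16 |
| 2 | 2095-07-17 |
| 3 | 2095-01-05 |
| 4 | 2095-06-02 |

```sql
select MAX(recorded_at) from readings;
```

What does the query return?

MAX over {2095-01-05, 2095-06-02, 2095-07-17, 2095-11-16}.

2095-11-16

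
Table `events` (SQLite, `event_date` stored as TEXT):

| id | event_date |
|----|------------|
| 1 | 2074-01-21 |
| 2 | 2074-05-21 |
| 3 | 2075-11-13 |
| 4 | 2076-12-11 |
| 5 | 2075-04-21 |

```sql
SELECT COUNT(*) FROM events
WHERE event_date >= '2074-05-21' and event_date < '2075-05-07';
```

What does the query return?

2

Rows in [2074-05-21, 2075-05-07): 2074-05-21, 2075-04-21 → 2 rows.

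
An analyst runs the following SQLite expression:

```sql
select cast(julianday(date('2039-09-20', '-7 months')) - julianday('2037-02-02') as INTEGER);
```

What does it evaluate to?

Adding -7 months to 2039-09-20 gives 2039-02-20.
26 days remain in February 2037 after the 2nd (28 − 2).
Full months from March 2037 through January 2039 contribute their day counts.
Then 20 days into February 2039.
Total: 26 + 31 + 30 + 31 + 30 + 31 + 31 + 30 + 31 + 30 + 31 + 31 + 28 + 31 + 30 + 31 + 30 + 31 + 31 + 30 + 31 + 30 + 31 + 31 + 20 = 748.

748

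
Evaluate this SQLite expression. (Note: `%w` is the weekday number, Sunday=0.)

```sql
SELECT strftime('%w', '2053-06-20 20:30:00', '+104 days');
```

4

First apply '+104 days': 2053-06-20 20:30:00 → 2053-10-02 20:30:00.
2053-10-02 is a Thursday; with Sunday=0 that is 4.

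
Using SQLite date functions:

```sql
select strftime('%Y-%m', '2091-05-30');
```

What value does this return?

`%Y-%m` extracts the year-month: 2091-05.

2091-05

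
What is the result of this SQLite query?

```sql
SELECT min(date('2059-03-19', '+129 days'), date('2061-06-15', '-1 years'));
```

2059-07-26

date('2059-03-19', '+129 days') → 2059-07-26.
date('2061-06-15', '-1 years') → 2060-06-15.
Earlier of the two is 2059-07-26.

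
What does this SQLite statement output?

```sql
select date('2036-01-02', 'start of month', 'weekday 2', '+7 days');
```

2036-01-08

`start of month` rewinds 2036-01-02 to 2036-01-01.
`weekday 2` advances to the next Tuesday; 2036-01-01 is already a Tuesday, so it stays at 2036-01-01.
Advancing 7 more days within January lands on 2036-01-08.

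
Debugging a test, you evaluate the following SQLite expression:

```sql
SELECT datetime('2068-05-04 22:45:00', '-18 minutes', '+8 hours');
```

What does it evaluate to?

-18 minutes from 2068-05-04 22:45:00 is 2068-05-04 22:27:00.
+8 hours from 2068-05-04 22:27:00 is 2068-05-05 06:27:00 (crosses midnight).

2068-05-05 06:27:00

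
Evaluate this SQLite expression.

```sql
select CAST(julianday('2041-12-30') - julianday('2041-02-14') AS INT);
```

319

14 days remain in February 2041 after the 14th (28 − 14).
Full months from March 2041 through November 2041 contribute their day counts.
Then 30 days into December 2041.
Total: 14 + 31 + 30 + 31 + 30 + 31 + 31 + 30 + 31 + 30 + 30 = 319.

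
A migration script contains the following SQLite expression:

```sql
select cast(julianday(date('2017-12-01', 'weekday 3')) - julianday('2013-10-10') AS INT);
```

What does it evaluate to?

1518

`weekday 3` advances to the next Wednesday; 2017-12-01 is a Friday, so it moves forward to 2017-12-06.
21 days remain in October 2013 after the 10th (31 − 10).
Full months from November 2013 through November 2017 contribute their day counts.
Then 6 days into December 2017.
Total: 21 + 30 + 31 + 31 + 28 + 31 + 30 + 31 + 30 + 31 + 31 + 30 + 31 + 30 + 31 + 31 + 28 + 31 + 30 + 31 + 30 + 31 + 31 + 30 + 31 + 30 + 31 + 31 + 29 + 31 + 30 + 31 + 30 + 31 + 31 + 30 + 31 + 30 + 31 + 31 + 28 + 31 + 30 + 31 + 30 + 31 + 31 + 30 + 31 + 30 + 6 = 1518.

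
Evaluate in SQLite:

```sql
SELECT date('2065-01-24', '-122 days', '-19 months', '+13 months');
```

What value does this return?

2064-03-24

Applying '-122 days' to 2065-01-24: counting 122 days back gives 2064-09-24.
Adding -19 months to 2064-09-24 gives 2063-02-24.
Adding +13 months to 2063-02-24 gives 2064-03-24.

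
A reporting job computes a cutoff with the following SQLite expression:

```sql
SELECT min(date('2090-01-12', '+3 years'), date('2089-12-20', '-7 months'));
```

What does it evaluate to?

2089-05-20

date('2090-01-12', '+3 years') → 2093-01-12.
date('2089-12-20', '-7 months') → 2089-05-20.
Earlier of the two is 2089-05-20.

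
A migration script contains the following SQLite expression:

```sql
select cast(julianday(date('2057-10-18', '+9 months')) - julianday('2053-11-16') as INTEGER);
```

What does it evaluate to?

Adding +9 months to 2057-10-18 gives 2058-07-18.
14 days remain in November 2053 after the 16th (30 − 16).
Full months from December 2053 through June 2058 contribute their day counts.
Then 18 days into July 2058.
Total: 14 + 31 + 31 + 28 + 31 + 30 + 31 + 30 + 31 + 31 + 30 + 31 + 30 + 31 + 31 + 28 + 31 + 30 + 31 + 30 + 31 + 31 + 30 + 31 + 30 + 31 + 31 + 29 + 31 + 30 + 31 + 30 + 31 + 31 + 30 + 31 + 30 + 31 + 31 + 28 + 31 + 30 + 31 + 30 + 31 + 31 + 30 + 31 + 30 + 31 + 31 + 28 + 31 + 30 + 31 + 30 + 18 = 1705.

1705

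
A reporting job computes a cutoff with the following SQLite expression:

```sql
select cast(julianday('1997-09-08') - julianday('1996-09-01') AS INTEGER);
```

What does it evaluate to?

372

29 days remain in September 1996 after the 1st (30 − 1).
Full months from October 1996 through August 1997 contribute their day counts.
Then 8 days into September 1997.
Total: 29 + 31 + 30 + 31 + 31 + 28 + 31 + 30 + 31 + 30 + 31 + 31 + 8 = 372.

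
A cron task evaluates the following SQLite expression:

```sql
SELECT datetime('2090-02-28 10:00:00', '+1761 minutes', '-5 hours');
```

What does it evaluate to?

2090-03-01 10:21:00

1761 minutes = 29h 21m; +1761 minutes from 2090-02-28 10:00:00 is 2090-03-01 15:21:00 (crosses midnight).
-5 hours from 2090-03-01 15:21:00 is 2090-03-01 10:21:00.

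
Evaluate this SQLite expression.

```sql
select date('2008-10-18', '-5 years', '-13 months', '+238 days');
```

2003-05-14

Adding -5 years to 2008-10-18 gives 2003-10-18.
Adding -13 months to 2003-10-18 gives 2002-09-18.
Applying '+238 days' to 2002-09-18: counting 238 days forward gives 2003-05-14.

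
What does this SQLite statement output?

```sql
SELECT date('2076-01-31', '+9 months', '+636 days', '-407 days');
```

Adding +9 months to 2076-01-31 gives 2076-10-31.
Applying '+636 days' to 2076-10-31: counting 636 days forward gives 2078-07-29.
Applying '-407 days' to 2078-07-29: counting 407 days back gives 2077-06-17.

2077-06-17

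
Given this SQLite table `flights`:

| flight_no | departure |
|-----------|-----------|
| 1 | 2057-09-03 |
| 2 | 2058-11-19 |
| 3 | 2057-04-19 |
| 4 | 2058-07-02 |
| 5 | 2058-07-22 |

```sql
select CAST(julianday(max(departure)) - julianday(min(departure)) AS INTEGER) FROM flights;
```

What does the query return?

MIN = 2057-04-19, MAX = 2058-11-19.
11 days remain in April 2057 after the 19th (30 − 19).
Full months from May 2057 through October 2058 contribute their day counts.
Then 19 days into November 2058.
Total: 11 + 31 + 30 + 31 + 31 + 30 + 31 + 30 + 31 + 31 + 28 + 31 + 30 + 31 + 30 + 31 + 31 + 30 + 31 + 19 = 579.

579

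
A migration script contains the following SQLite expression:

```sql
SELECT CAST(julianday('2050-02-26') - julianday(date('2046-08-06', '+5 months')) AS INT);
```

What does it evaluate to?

1147

Adding +5 months to 2046-08-06 gives 2047-01-06.
25 days remain in January 2047 after the 6th (31 − 6).
Full months from February 2047 through January 2050 contribute their day counts.
Then 26 days into February 2050.
Total: 25 + 28 + 31 + 30 + 31 + 30 + 31 + 31 + 30 + 31 + 30 + 31 + 31 + 29 + 31 + 30 + 31 + 30 + 31 + 31 + 30 + 31 + 30 + 31 + 31 + 28 + 31 + 30 + 31 + 30 + 31 + 31 + 30 + 31 + 30 + 31 + 31 + 26 = 1147.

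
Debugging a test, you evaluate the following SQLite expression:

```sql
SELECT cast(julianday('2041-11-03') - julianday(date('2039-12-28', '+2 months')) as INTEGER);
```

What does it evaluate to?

614

Adding +2 months to 2039-12-28 gives 2040-02-28.
1 day remains in February 2040 after the 28th (29 − 28).
Full months from March 2040 through October 2041 contribute their day counts.
Then 3 days into November 2041.
Total: 1 + 31 + 30 + 31 + 30 + 31 + 31 + 30 + 31 + 30 + 31 + 31 + 28 + 31 + 30 + 31 + 30 + 31 + 31 + 30 + 31 + 3 = 614.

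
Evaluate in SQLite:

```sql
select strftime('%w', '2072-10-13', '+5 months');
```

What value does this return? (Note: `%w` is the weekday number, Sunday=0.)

First apply '+5 months': 2072-10-13 → 2073-03-13.
2073-03-13 is a Monday; with Sunday=0 that is 1.

1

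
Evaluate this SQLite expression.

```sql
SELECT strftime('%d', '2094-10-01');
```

01

`%d` extracts the 2-digit day of month: 01.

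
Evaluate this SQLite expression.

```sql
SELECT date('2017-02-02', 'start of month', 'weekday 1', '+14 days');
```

2017-02-20

`start of month` rewinds 2017-02-02 to 2017-02-01.
`weekday 1` advances to the next Monday; 2017-02-01 is a Wednesday, so it moves forward to 2017-02-06.
Advancing 14 more days within February lands on 2017-02-20.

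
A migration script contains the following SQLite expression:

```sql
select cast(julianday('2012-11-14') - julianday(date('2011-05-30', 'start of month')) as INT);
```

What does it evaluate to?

`start of month` rewinds 2011-05-30 to 2011-05-01.
30 days remain in May 2011 after the 1st (31 − 1).
Full months from June 2011 through October 2012 contribute their day counts.
Then 14 days into November 2012.
Total: 30 + 30 + 31 + 31 + 30 + 31 + 30 + 31 + 31 + 29 + 31 + 30 + 31 + 30 + 31 + 31 + 30 + 31 + 14 = 563.

563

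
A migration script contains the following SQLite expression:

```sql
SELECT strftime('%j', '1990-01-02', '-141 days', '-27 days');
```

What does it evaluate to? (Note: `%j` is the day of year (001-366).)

199

First apply '-141 days', '-27 days': 1990-01-02 → 1989-07-18.
Day-of-year for 1989-07-18: days since 1989-01-01 inclusive = 199, zero-padded to 199.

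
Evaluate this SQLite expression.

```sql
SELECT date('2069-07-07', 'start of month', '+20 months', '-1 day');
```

2071-02-28

`start of month` rewinds 2069-07-07 to 2069-07-01.
Adding +20 months to 2069-07-01 gives 2071-03-01.
Going back 1 day from 2071-03-01 reaches 2071-02-28 (last day of February, 28 days).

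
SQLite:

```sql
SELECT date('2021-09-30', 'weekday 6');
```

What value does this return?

`weekday 6` advances to the next Saturday; 2021-09-30 is a Thursday, so it moves forward to 2021-10-02.

2021-10-02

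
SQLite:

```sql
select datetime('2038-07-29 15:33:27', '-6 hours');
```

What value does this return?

-6 hours from 2038-07-29 15:33:27 is 2038-07-29 09:33:27.

2038-07-29 09:33:27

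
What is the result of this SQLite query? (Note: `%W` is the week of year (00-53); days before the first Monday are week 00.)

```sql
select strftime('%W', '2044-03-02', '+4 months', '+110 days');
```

First apply '+4 months', '+110 days': 2044-03-02 → 2044-10-20.
2044-10-20 is a Thursday. SQLite's %W counts Mondays since the year started; the result is 42.

42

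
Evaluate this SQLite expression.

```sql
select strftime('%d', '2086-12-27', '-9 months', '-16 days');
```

First apply '-9 months', '-16 days': 2086-12-27 → 2086-03-11.
`%d` extracts the 2-digit day of month: 11.

11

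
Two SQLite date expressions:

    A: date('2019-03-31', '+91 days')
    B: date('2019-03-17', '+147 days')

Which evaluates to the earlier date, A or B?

A

A = 2019-06-30.
B = 2019-08-11.
A is earlier.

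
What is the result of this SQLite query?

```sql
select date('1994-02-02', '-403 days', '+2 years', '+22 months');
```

Applying '-403 days' to 1994-02-02: counting 403 days back gives 1992-12-26.
Adding +2 years to 1992-12-26 gives 1994-12-26.
Adding +22 months to 1994-12-26 gives 1996-10-26.

1996-10-26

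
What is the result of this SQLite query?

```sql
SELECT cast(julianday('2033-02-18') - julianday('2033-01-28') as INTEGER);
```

3 days remain in January 2033 after the 28th (31 − 28).
Then 18 days into February 2033.
Total: 3 + 18 = 21.

21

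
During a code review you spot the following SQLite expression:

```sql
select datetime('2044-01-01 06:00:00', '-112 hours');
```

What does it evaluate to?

2043-12-27 14:00:00

-112 hours from 2044-01-01 06:00:00 is 2043-12-27 14:00:00 (crosses midnight).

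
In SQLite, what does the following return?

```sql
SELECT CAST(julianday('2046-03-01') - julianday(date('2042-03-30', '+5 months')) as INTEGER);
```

1279

Adding +5 months to 2042-03-30 gives 2042-08-30.
1 day remains in August 2042 after the 30th (31 − 30).
Full months from September 2042 through February 2046 contribute their day counts.
Then 1 day into March 2046.
Total: 1 + 30 + 31 + 30 + 31 + 31 + 28 + 31 + 30 + 31 + 30 + 31 + 31 + 30 + 31 + 30 + 31 + 31 + 29 + 31 + 30 + 31 + 30 + 31 + 31 + 30 + 31 + 30 + 31 + 31 + 28 + 31 + 30 + 31 + 30 + 31 + 31 + 30 + 31 + 30 + 31 + 31 + 28 + 1 = 1279.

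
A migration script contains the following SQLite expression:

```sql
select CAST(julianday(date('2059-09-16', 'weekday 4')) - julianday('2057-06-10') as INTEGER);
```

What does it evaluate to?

`weekday 4` advances to the next Thursday; 2059-09-16 is a Tuesday, so it moves forward to 2059-09-18.
20 days remain in June 2057 after the 10th (30 − 10).
Full months from July 2057 through August 2059 contribute their day counts.
Then 18 days into September 2059.
Total: 20 + 31 + 31 + 30 + 31 + 30 + 31 + 31 + 28 + 31 + 30 + 31 + 30 + 31 + 31 + 30 + 31 + 30 + 31 + 31 + 28 + 31 + 30 + 31 + 30 + 31 + 31 + 18 = 830.

830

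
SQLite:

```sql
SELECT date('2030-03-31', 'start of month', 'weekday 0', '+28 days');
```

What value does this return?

2030-03-31

`start of month` rewinds 2030-03-31 to 2030-03-01.
`weekday 0` advances to the next Sunday; 2030-03-01 is a Friday, so it moves forward to 2030-03-03.
Advancing 28 more days within March lands on 2030-03-31.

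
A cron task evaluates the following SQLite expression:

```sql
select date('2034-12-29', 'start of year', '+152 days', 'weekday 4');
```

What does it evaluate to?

2034-06-08

`start of year` rewinds 2034-12-29 to 2034-01-01.
Applying '+152 days' to 2034-01-01: counting 152 days forward gives 2034-06-02.
`weekday 4` advances to the next Thursday; 2034-06-02 is a Friday, so it moves forward to 2034-06-08.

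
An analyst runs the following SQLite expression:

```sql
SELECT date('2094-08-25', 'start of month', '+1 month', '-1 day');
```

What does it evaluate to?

2094-08-31

`start of month` rewinds 2094-08-25 to 2094-08-01.
Adding +1 month to 2094-08-01 gives 2094-09-01.
Going back 1 day from 2094-09-01 reaches 2094-08-31 (last day of August, 31 days).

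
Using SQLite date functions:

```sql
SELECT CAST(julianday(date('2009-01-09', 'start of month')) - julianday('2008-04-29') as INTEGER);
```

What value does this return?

`start of month` rewinds 2009-01-09 to 2009-01-01.
1 day remains in April 2008 after the 29th (30 − 29).
Full months from May 2008 through December 2008 contribute their day counts.
Then 1 day into January 2009.
Total: 1 + 31 + 30 + 31 + 31 + 30 + 31 + 30 + 31 + 1 = 247.

247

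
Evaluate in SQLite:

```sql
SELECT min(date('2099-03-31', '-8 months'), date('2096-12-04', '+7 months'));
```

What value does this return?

date('2099-03-31', '-8 months') → 2098-07-31.
date('2096-12-04', '+7 months') → 2097-07-04.
Earlier of the two is 2097-07-04.

2097-07-04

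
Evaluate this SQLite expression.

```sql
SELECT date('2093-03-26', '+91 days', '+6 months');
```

2093-12-25

Applying '+91 days' to 2093-03-26: counting 91 days forward gives 2093-06-25.
Adding +6 months to 2093-06-25 gives 2093-12-25.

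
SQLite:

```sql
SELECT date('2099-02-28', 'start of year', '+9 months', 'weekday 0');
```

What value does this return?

`start of year` rewinds 2099-02-28 to 2099-01-01.
Adding +9 months to 2099-01-01 gives 2099-10-01.
`weekday 0` advances to the next Sunday; 2099-10-01 is a Thursday, so it moves forward to 2099-10-04.

2099-10-04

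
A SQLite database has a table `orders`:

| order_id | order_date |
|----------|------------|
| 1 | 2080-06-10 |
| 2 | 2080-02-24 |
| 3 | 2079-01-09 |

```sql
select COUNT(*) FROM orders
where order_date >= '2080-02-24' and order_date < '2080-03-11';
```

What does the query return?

1

Rows in [2080-02-24, 2080-03-11): 2080-02-24 → 1 row.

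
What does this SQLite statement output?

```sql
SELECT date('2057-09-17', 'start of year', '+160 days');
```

`start of year` rewinds 2057-09-17 to 2057-01-01.
Applying '+160 days' to 2057-01-01: counting 160 days forward gives 2057-06-10.

2057-06-10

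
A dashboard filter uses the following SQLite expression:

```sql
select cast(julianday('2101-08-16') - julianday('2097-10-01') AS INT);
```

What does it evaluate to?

1414

30 days remain in October 2097 after the 1st (31 − 1).
Full months from November 2097 through July 2101 contribute their day counts.
Then 16 days into August 2101.
Total: 30 + 30 + 31 + 31 + 28 + 31 + 30 + 31 + 30 + 31 + 31 + 30 + 31 + 30 + 31 + 31 + 28 + 31 + 30 + 31 + 30 + 31 + 31 + 30 + 31 + 30 + 31 + 31 + 28 + 31 + 30 + 31 + 30 + 31 + 31 + 30 + 31 + 30 + 31 + 31 + 28 + 31 + 30 + 31 + 30 + 31 + 16 = 1414.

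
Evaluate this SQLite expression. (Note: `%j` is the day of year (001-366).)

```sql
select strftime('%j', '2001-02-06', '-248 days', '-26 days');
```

129

First apply '-248 days', '-26 days': 2001-02-06 → 2000-05-08.
Day-of-year for 2000-05-08: days since 2000-01-01 inclusive = 129, zero-padded to 129.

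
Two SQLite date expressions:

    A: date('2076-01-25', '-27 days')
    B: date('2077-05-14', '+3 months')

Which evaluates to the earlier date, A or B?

A = 2075-12-29.
B = 2077-08-14.
A is earlier.

A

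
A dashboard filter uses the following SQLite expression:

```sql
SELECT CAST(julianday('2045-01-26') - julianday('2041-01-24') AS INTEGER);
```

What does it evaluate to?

1463

7 days remain in January 2041 after the 24th (31 − 24).
Full months from February 2041 through December 2044 contribute their day counts.
Then 26 days into January 2045.
Total: 7 + 28 + 31 + 30 + 31 + 30 + 31 + 31 + 30 + 31 + 30 + 31 + 31 + 28 + 31 + 30 + 31 + 30 + 31 + 31 + 30 + 31 + 30 + 31 + 31 + 28 + 31 + 30 + 31 + 30 + 31 + 31 + 30 + 31 + 30 + 31 + 31 + 29 + 31 + 30 + 31 + 30 + 31 + 31 + 30 + 31 + 30 + 31 + 26 = 1463.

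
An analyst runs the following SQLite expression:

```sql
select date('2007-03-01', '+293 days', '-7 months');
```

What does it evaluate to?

Applying '+293 days' to 2007-03-01: counting 293 days forward gives 2007-12-19.
Adding -7 months to 2007-12-19 gives 2007-05-19.

2007-05-19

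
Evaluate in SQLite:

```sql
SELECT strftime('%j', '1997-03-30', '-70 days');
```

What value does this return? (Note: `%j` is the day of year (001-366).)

019

First apply '-70 days': 1997-03-30 → 1997-01-19.
Day-of-year for 1997-01-19: days since 1997-01-01 inclusive = 19, zero-padded to 019.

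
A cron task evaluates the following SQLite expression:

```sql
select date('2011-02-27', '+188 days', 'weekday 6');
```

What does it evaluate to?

Applying '+188 days' to 2011-02-27: counting 188 days forward gives 2011-09-03.
`weekday 6` advances to the next Saturday; 2011-09-03 is already a Saturday, so it stays at 2011-09-03.

2011-09-03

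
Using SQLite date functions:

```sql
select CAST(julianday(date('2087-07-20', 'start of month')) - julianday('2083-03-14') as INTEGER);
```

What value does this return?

`start of month` rewinds 2087-07-20 to 2087-07-01.
17 days remain in March 2083 after the 14th (31 − 14).
Full months from April 2083 through June 2087 contribute their day counts.
Then 1 day into July 2087.
Total: 17 + 30 + 31 + 30 + 31 + 31 + 30 + 31 + 30 + 31 + 31 + 29 + 31 + 30 + 31 + 30 + 31 + 31 + 30 + 31 + 30 + 31 + 31 + 28 + 31 + 30 + 31 + 30 + 31 + 31 + 30 + 31 + 30 + 31 + 31 + 28 + 31 + 30 + 31 + 30 + 31 + 31 + 30 + 31 + 30 + 31 + 31 + 28 + 31 + 30 + 31 + 30 + 1 = 1570.

1570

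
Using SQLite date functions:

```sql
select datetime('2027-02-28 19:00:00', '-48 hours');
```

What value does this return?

-48 hours from 2027-02-28 19:00:00 is 2027-02-26 19:00:00 (crosses midnight).

2027-02-26 19:00:00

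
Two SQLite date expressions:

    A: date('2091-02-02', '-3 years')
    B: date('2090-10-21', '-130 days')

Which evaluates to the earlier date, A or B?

A = 2088-02-02.
B = 2090-06-13.
A is earlier.

A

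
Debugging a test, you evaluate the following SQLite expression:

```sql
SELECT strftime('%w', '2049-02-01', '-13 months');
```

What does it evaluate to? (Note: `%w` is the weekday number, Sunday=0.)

3

First apply '-13 months': 2049-02-01 → 2048-01-01.
2048-01-01 is a Wednesday; with Sunday=0 that is 3.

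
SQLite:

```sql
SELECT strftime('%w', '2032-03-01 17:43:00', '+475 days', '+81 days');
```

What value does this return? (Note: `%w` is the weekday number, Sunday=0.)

4

First apply '+475 days', '+81 days': 2032-03-01 17:43:00 → 2033-09-08 17:43:00.
2033-09-08 is a Thursday; with Sunday=0 that is 4.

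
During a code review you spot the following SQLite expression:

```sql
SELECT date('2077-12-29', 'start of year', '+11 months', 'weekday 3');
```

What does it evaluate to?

`start of year` rewinds 2077-12-29 to 2077-01-01.
Adding +11 months to 2077-01-01 gives 2077-12-01.
`weekday 3` advances to the next Wednesday; 2077-12-01 is already a Wednesday, so it stays at 2077-12-01.

2077-12-01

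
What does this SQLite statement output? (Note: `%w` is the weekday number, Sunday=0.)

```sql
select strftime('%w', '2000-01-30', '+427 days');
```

0

First apply '+427 days': 2000-01-30 → 2001-04-01.
2001-04-01 is a Sunday; with Sunday=0 that is 0.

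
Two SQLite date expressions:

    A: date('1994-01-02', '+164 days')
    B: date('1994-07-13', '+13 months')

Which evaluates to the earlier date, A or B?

A = 1994-06-15.
B = 1995-08-13.
A is earlier.

A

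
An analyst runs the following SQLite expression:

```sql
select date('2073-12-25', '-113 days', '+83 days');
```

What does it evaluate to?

Applying '-113 days' to 2073-12-25: counting 113 days back gives 2073-09-03.
Applying '+83 days' to 2073-09-03: counting 83 days forward gives 2073-11-25.

2073-11-25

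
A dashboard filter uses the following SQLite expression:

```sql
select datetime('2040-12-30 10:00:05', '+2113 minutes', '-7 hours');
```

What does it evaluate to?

2113 minutes = 35h 13m; +2113 minutes from 2040-12-30 10:00:05 is 2040-12-31 21:13:05 (crosses midnight).
-7 hours from 2040-12-31 21:13:05 is 2040-12-31 14:13:05.

2040-12-31 14:13:05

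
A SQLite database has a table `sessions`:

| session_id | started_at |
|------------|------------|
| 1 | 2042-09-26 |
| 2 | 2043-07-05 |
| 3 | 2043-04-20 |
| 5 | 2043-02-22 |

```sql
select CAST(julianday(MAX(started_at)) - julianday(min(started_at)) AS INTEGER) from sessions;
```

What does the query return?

MIN = 2042-09-26, MAX = 2043-07-05.
4 days remain in September 2042 after the 26th (30 − 26).
Full months from October 2042 through June 2043 contribute their day counts.
Then 5 days into July 2043.
Total: 4 + 31 + 30 + 31 + 31 + 28 + 31 + 30 + 31 + 30 + 5 = 282.

282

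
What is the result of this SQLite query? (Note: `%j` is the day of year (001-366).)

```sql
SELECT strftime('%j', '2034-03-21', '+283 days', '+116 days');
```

First apply '+283 days', '+116 days': 2034-03-21 → 2035-04-24.
Day-of-year for 2035-04-24: days since 2035-01-01 inclusive = 114, zero-padded to 114.

114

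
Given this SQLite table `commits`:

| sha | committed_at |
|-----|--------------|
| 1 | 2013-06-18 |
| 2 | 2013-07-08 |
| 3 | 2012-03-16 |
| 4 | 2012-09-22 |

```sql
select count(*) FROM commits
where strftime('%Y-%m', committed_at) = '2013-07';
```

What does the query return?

1

Rows with year-month 2013-07: 2013-07-08 → 1.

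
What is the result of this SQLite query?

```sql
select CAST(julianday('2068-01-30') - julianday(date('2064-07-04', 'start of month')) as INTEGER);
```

1308

`start of month` rewinds 2064-07-04 to 2064-07-01.
30 days remain in July 2064 after the 1st (31 − 1).
Full months from August 2064 through December 2067 contribute their day counts.
Then 30 days into January 2068.
Total: 30 + 31 + 30 + 31 + 30 + 31 + 31 + 28 + 31 + 30 + 31 + 30 + 31 + 31 + 30 + 31 + 30 + 31 + 31 + 28 + 31 + 30 + 31 + 30 + 31 + 31 + 30 + 31 + 30 + 31 + 31 + 28 + 31 + 30 + 31 + 30 + 31 + 31 + 30 + 31 + 30 + 31 + 30 = 1308.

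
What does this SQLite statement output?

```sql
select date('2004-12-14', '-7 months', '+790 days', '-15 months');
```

2005-04-13

Adding -7 months to 2004-12-14 gives 2004-05-14.
Applying '+790 days' to 2004-05-14: counting 790 days forward gives 2006-07-13.
Adding -15 months to 2006-07-13 gives 2005-04-13.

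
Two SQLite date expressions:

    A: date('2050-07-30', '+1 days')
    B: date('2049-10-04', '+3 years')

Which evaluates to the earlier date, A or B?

A

A = 2050-07-31.
B = 2052-10-04.
A is earlier.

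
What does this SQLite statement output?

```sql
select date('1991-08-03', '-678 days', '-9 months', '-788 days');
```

Applying '-678 days' to 1991-08-03: counting 678 days back gives 1989-09-24.
Adding -9 months to 1989-09-24 gives 1988-12-24.
Applying '-788 days' to 1988-12-24: counting 788 days back gives 1986-10-28.

1986-10-28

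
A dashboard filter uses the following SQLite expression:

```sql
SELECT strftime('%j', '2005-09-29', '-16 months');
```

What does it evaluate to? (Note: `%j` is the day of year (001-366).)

150

First apply '-16 months': 2005-09-29 → 2004-05-29.
Day-of-year for 2004-05-29: days since 2004-01-01 inclusive = 150, zero-padded to 150.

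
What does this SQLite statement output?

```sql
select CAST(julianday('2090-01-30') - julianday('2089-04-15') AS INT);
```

15 days remain in April 2089 after the 15th (30 − 15).
Full months from May 2089 through December 2089 contribute their day counts.
Then 30 days into January 2090.
Total: 15 + 31 + 30 + 31 + 31 + 30 + 31 + 30 + 31 + 30 = 290.

290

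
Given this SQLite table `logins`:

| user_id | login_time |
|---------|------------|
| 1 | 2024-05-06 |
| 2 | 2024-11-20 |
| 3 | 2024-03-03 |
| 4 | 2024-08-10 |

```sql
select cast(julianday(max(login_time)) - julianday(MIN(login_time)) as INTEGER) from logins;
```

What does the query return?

MIN = 2024-03-03, MAX = 2024-11-20.
28 days remain in March 2024 after the 3rd (31 − 3).
Full months from April 2024 through October 2024 contribute their day counts.
Then 20 days into November 2024.
Total: 28 + 30 + 31 + 30 + 31 + 31 + 30 + 31 + 20 = 262.

262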